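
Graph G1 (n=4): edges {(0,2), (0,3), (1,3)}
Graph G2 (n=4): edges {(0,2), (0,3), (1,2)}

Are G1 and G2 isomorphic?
Yes, isomorphic

The graphs are isomorphic.
One valid mapping φ: V(G1) → V(G2): 0→0, 1→1, 2→3, 3→2

Verify φ preserves adjacency — for each edge of G1, its image is an edge of G2:
  (0,2) → (φ(0),φ(2)) = (0,3) ∈ E(G2) ✓
  (0,3) → (φ(0),φ(3)) = (0,2) ∈ E(G2) ✓
  (1,3) → (φ(1),φ(3)) = (1,2) ∈ E(G2) ✓
All 3 edges of G1 map to edges of G2, and |E(G1)| = |E(G2)| = 3, so φ is a bijection on edges as well as vertices. Hence G1 ≅ G2.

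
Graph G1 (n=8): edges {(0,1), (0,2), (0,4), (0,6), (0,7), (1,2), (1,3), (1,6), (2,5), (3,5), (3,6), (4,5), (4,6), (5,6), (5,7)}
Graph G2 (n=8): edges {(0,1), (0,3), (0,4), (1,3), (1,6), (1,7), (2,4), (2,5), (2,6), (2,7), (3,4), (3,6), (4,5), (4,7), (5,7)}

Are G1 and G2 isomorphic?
No, not isomorphic

The graphs are NOT isomorphic.

Degrees in G1: deg(0)=5, deg(1)=4, deg(2)=3, deg(3)=3, deg(4)=3, deg(5)=5, deg(6)=5, deg(7)=2.
Sorted degree sequence of G1: [5, 5, 5, 4, 3, 3, 3, 2].
Degrees in G2: deg(0)=3, deg(1)=4, deg(2)=4, deg(3)=4, deg(4)=5, deg(5)=3, deg(6)=3, deg(7)=4.
Sorted degree sequence of G2: [5, 4, 4, 4, 4, 3, 3, 3].
The (sorted) degree sequence is an isomorphism invariant, so since G1 and G2 have different degree sequences they cannot be isomorphic.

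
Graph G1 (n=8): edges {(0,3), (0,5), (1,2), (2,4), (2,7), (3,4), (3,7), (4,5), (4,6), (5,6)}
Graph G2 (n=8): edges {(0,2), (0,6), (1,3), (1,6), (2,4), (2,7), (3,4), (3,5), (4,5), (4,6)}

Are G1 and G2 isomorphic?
Yes, isomorphic

The graphs are isomorphic.
One valid mapping φ: V(G1) → V(G2): 0→1, 1→7, 2→2, 3→6, 4→4, 5→3, 6→5, 7→0

Verify φ preserves adjacency — for each edge of G1, its image is an edge of G2:
  (0,3) → (φ(0),φ(3)) = (1,6) ∈ E(G2) ✓
  (0,5) → (φ(0),φ(5)) = (1,3) ∈ E(G2) ✓
  (1,2) → (φ(1),φ(2)) = (2,7) ∈ E(G2) ✓
  (2,4) → (φ(2),φ(4)) = (2,4) ∈ E(G2) ✓
  (2,7) → (φ(2),φ(7)) = (0,2) ∈ E(G2) ✓
  (3,4) → (φ(3),φ(4)) = (4,6) ∈ E(G2) ✓
  (3,7) → (φ(3),φ(7)) = (0,6) ∈ E(G2) ✓
  (4,5) → (φ(4),φ(5)) = (3,4) ∈ E(G2) ✓
  (4,6) → (φ(4),φ(6)) = (4,5) ∈ E(G2) ✓
  (5,6) → (φ(5),φ(6)) = (3,5) ∈ E(G2) ✓
All 10 edges of G1 map to edges of G2, and |E(G1)| = |E(G2)| = 10, so φ is a bijection on edges as well as vertices. Hence G1 ≅ G2.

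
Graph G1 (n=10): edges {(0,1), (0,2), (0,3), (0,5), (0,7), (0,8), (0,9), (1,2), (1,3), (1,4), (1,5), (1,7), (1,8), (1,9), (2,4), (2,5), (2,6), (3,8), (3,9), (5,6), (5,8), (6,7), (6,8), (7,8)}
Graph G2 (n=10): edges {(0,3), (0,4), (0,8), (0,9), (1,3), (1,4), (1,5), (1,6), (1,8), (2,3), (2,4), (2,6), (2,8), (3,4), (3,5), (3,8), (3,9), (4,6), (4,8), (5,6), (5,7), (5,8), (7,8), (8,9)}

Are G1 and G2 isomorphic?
Yes, isomorphic

The graphs are isomorphic.
One valid mapping φ: V(G1) → V(G2): 0→3, 1→8, 2→5, 3→0, 4→7, 5→1, 6→6, 7→2, 8→4, 9→9

Verify φ preserves adjacency — for each edge of G1, its image is an edge of G2:
  (0,1) → (φ(0),φ(1)) = (3,8) ∈ E(G2) ✓
  (0,2) → (φ(0),φ(2)) = (3,5) ∈ E(G2) ✓
  (0,3) → (φ(0),φ(3)) = (0,3) ∈ E(G2) ✓
  (0,5) → (φ(0),φ(5)) = (1,3) ∈ E(G2) ✓
  (0,7) → (φ(0),φ(7)) = (2,3) ∈ E(G2) ✓
  (0,8) → (φ(0),φ(8)) = (3,4) ∈ E(G2) ✓
  (0,9) → (φ(0),φ(9)) = (3,9) ∈ E(G2) ✓
  (1,2) → (φ(1),φ(2)) = (5,8) ∈ E(G2) ✓
  (1,3) → (φ(1),φ(3)) = (0,8) ∈ E(G2) ✓
  (1,4) → (φ(1),φ(4)) = (7,8) ∈ E(G2) ✓
  (1,5) → (φ(1),φ(5)) = (1,8) ∈ E(G2) ✓
  (1,7) → (φ(1),φ(7)) = (2,8) ∈ E(G2) ✓
  (1,8) → (φ(1),φ(8)) = (4,8) ∈ E(G2) ✓
  (1,9) → (φ(1),φ(9)) = (8,9) ∈ E(G2) ✓
  (2,4) → (φ(2),φ(4)) = (5,7) ∈ E(G2) ✓
  (2,5) → (φ(2),φ(5)) = (1,5) ∈ E(G2) ✓
  (2,6) → (φ(2),φ(6)) = (5,6) ∈ E(G2) ✓
  (3,8) → (φ(3),φ(8)) = (0,4) ∈ E(G2) ✓
  (3,9) → (φ(3),φ(9)) = (0,9) ∈ E(G2) ✓
  (5,6) → (φ(5),φ(6)) = (1,6) ∈ E(G2) ✓
  (5,8) → (φ(5),φ(8)) = (1,4) ∈ E(G2) ✓
  (6,7) → (φ(6),φ(7)) = (2,6) ∈ E(G2) ✓
  (6,8) → (φ(6),φ(8)) = (4,6) ∈ E(G2) ✓
  (7,8) → (φ(7),φ(8)) = (2,4) ∈ E(G2) ✓
All 24 edges of G1 map to edges of G2, and |E(G1)| = |E(G2)| = 24, so φ is a bijection on edges as well as vertices. Hence G1 ≅ G2.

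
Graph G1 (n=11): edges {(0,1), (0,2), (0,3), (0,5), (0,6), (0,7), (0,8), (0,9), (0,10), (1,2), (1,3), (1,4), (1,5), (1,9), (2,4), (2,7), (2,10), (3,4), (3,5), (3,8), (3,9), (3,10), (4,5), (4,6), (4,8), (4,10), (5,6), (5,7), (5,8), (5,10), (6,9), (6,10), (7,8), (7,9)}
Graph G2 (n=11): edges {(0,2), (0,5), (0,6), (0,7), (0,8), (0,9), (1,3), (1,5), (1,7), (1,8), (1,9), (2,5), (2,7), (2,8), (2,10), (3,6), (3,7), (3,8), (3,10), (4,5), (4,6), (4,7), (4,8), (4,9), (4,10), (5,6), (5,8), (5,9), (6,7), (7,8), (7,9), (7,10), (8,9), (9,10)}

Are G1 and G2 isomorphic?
Yes, isomorphic

The graphs are isomorphic.
One valid mapping φ: V(G1) → V(G2): 0→7, 1→4, 2→6, 3→9, 4→5, 5→8, 6→2, 7→3, 8→1, 9→10, 10→0

Verify φ preserves adjacency — for each edge of G1, its image is an edge of G2:
  (0,1) → (φ(0),φ(1)) = (4,7) ∈ E(G2) ✓
  (0,2) → (φ(0),φ(2)) = (6,7) ∈ E(G2) ✓
  (0,3) → (φ(0),φ(3)) = (7,9) ∈ E(G2) ✓
  (0,5) → (φ(0),φ(5)) = (7,8) ∈ E(G2) ✓
  (0,6) → (φ(0),φ(6)) = (2,7) ∈ E(G2) ✓
  (0,7) → (φ(0),φ(7)) = (3,7) ∈ E(G2) ✓
  (0,8) → (φ(0),φ(8)) = (1,7) ∈ E(G2) ✓
  (0,9) → (φ(0),φ(9)) = (7,10) ∈ E(G2) ✓
  (0,10) → (φ(0),φ(10)) = (0,7) ∈ E(G2) ✓
  (1,2) → (φ(1),φ(2)) = (4,6) ∈ E(G2) ✓
  (1,3) → (φ(1),φ(3)) = (4,9) ∈ E(G2) ✓
  (1,4) → (φ(1),φ(4)) = (4,5) ∈ E(G2) ✓
  (1,5) → (φ(1),φ(5)) = (4,8) ∈ E(G2) ✓
  (1,9) → (φ(1),φ(9)) = (4,10) ∈ E(G2) ✓
  (2,4) → (φ(2),φ(4)) = (5,6) ∈ E(G2) ✓
  (2,7) → (φ(2),φ(7)) = (3,6) ∈ E(G2) ✓
  (2,10) → (φ(2),φ(10)) = (0,6) ∈ E(G2) ✓
  (3,4) → (φ(3),φ(4)) = (5,9) ∈ E(G2) ✓
  (3,5) → (φ(3),φ(5)) = (8,9) ∈ E(G2) ✓
  (3,8) → (φ(3),φ(8)) = (1,9) ∈ E(G2) ✓
  (3,9) → (φ(3),φ(9)) = (9,10) ∈ E(G2) ✓
  (3,10) → (φ(3),φ(10)) = (0,9) ∈ E(G2) ✓
  (4,5) → (φ(4),φ(5)) = (5,8) ∈ E(G2) ✓
  (4,6) → (φ(4),φ(6)) = (2,5) ∈ E(G2) ✓
  (4,8) → (φ(4),φ(8)) = (1,5) ∈ E(G2) ✓
  (4,10) → (φ(4),φ(10)) = (0,5) ∈ E(G2) ✓
  (5,6) → (φ(5),φ(6)) = (2,8) ∈ E(G2) ✓
  (5,7) → (φ(5),φ(7)) = (3,8) ∈ E(G2) ✓
  (5,8) → (φ(5),φ(8)) = (1,8) ∈ E(G2) ✓
  (5,10) → (φ(5),φ(10)) = (0,8) ∈ E(G2) ✓
  (6,9) → (φ(6),φ(9)) = (2,10) ∈ E(G2) ✓
  (6,10) → (φ(6),φ(10)) = (0,2) ∈ E(G2) ✓
  (7,8) → (φ(7),φ(8)) = (1,3) ∈ E(G2) ✓
  (7,9) → (φ(7),φ(9)) = (3,10) ∈ E(G2) ✓
All 34 edges of G1 map to edges of G2, and |E(G1)| = |E(G2)| = 34, so φ is a bijection on edges as well as vertices. Hence G1 ≅ G2.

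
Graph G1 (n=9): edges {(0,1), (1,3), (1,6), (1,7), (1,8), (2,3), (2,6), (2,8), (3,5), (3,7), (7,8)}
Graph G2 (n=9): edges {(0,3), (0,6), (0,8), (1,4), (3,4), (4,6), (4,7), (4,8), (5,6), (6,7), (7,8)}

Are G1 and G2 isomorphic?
Yes, isomorphic

The graphs are isomorphic.
One valid mapping φ: V(G1) → V(G2): 0→1, 1→4, 2→0, 3→6, 4→2, 5→5, 6→3, 7→7, 8→8

Verify φ preserves adjacency — for each edge of G1, its image is an edge of G2:
  (0,1) → (φ(0),φ(1)) = (1,4) ∈ E(G2) ✓
  (1,3) → (φ(1),φ(3)) = (4,6) ∈ E(G2) ✓
  (1,6) → (φ(1),φ(6)) = (3,4) ∈ E(G2) ✓
  (1,7) → (φ(1),φ(7)) = (4,7) ∈ E(G2) ✓
  (1,8) → (φ(1),φ(8)) = (4,8) ∈ E(G2) ✓
  (2,3) → (φ(2),φ(3)) = (0,6) ∈ E(G2) ✓
  (2,6) → (φ(2),φ(6)) = (0,3) ∈ E(G2) ✓
  (2,8) → (φ(2),φ(8)) = (0,8) ∈ E(G2) ✓
  (3,5) → (φ(3),φ(5)) = (5,6) ∈ E(G2) ✓
  (3,7) → (φ(3),φ(7)) = (6,7) ∈ E(G2) ✓
  (7,8) → (φ(7),φ(8)) = (7,8) ∈ E(G2) ✓
All 11 edges of G1 map to edges of G2, and |E(G1)| = |E(G2)| = 11, so φ is a bijection on edges as well as vertices. Hence G1 ≅ G2.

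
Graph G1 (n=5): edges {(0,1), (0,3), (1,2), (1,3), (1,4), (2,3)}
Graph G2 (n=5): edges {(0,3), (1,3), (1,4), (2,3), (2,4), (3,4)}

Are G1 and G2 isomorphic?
Yes, isomorphic

The graphs are isomorphic.
One valid mapping φ: V(G1) → V(G2): 0→2, 1→3, 2→1, 3→4, 4→0

Verify φ preserves adjacency — for each edge of G1, its image is an edge of G2:
  (0,1) → (φ(0),φ(1)) = (2,3) ∈ E(G2) ✓
  (0,3) → (φ(0),φ(3)) = (2,4) ∈ E(G2) ✓
  (1,2) → (φ(1),φ(2)) = (1,3) ∈ E(G2) ✓
  (1,3) → (φ(1),φ(3)) = (3,4) ∈ E(G2) ✓
  (1,4) → (φ(1),φ(4)) = (0,3) ∈ E(G2) ✓
  (2,3) → (φ(2),φ(3)) = (1,4) ∈ E(G2) ✓
All 6 edges of G1 map to edges of G2, and |E(G1)| = |E(G2)| = 6, so φ is a bijection on edges as well as vertices. Hence G1 ≅ G2.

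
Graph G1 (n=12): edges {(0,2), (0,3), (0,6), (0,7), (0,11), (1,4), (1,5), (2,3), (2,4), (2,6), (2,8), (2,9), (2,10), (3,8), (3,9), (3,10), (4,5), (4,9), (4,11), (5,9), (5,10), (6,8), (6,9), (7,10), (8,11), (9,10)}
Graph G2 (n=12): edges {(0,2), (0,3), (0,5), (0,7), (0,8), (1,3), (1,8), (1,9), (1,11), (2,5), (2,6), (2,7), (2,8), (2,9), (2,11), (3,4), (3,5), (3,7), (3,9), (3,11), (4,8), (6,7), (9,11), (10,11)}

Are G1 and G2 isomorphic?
No, not isomorphic

The graphs are NOT isomorphic.

Degrees in G1: deg(0)=5, deg(1)=2, deg(2)=7, deg(3)=5, deg(4)=5, deg(5)=4, deg(6)=4, deg(7)=2, deg(8)=4, deg(9)=6, deg(10)=5, deg(11)=3.
Sorted degree sequence of G1: [7, 6, 5, 5, 5, 5, 4, 4, 4, 3, 2, 2].
Degrees in G2: deg(0)=5, deg(1)=4, deg(2)=7, deg(3)=7, deg(4)=2, deg(5)=3, deg(6)=2, deg(7)=4, deg(8)=4, deg(9)=4, deg(10)=1, deg(11)=5.
Sorted degree sequence of G2: [7, 7, 5, 5, 4, 4, 4, 4, 3, 2, 2, 1].
The (sorted) degree sequence is an isomorphism invariant, so since G1 and G2 have different degree sequences they cannot be isomorphic.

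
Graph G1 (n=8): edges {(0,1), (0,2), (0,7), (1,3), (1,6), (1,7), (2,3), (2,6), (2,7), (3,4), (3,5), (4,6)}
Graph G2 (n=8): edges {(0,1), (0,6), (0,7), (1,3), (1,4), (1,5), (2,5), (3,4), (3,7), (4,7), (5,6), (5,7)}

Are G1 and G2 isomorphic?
Yes, isomorphic

The graphs are isomorphic.
One valid mapping φ: V(G1) → V(G2): 0→4, 1→1, 2→7, 3→5, 4→6, 5→2, 6→0, 7→3

Verify φ preserves adjacency — for each edge of G1, its image is an edge of G2:
  (0,1) → (φ(0),φ(1)) = (1,4) ∈ E(G2) ✓
  (0,2) → (φ(0),φ(2)) = (4,7) ∈ E(G2) ✓
  (0,7) → (φ(0),φ(7)) = (3,4) ∈ E(G2) ✓
  (1,3) → (φ(1),φ(3)) = (1,5) ∈ E(G2) ✓
  (1,6) → (φ(1),φ(6)) = (0,1) ∈ E(G2) ✓
  (1,7) → (φ(1),φ(7)) = (1,3) ∈ E(G2) ✓
  (2,3) → (φ(2),φ(3)) = (5,7) ∈ E(G2) ✓
  (2,6) → (φ(2),φ(6)) = (0,7) ∈ E(G2) ✓
  (2,7) → (φ(2),φ(7)) = (3,7) ∈ E(G2) ✓
  (3,4) → (φ(3),φ(4)) = (5,6) ∈ E(G2) ✓
  (3,5) → (φ(3),φ(5)) = (2,5) ∈ E(G2) ✓
  (4,6) → (φ(4),φ(6)) = (0,6) ∈ E(G2) ✓
All 12 edges of G1 map to edges of G2, and |E(G1)| = |E(G2)| = 12, so φ is a bijection on edges as well as vertices. Hence G1 ≅ G2.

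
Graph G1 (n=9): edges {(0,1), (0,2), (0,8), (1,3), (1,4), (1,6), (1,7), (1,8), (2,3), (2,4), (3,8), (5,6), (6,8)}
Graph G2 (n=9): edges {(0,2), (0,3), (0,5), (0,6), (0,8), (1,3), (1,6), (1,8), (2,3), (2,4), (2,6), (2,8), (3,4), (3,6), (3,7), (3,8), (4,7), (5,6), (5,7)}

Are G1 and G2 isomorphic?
No, not isomorphic

The graphs are NOT isomorphic.

Counting triangles (3-cliques): G1 has 3, G2 has 12.
Triangle count is an isomorphism invariant, so differing triangle counts rule out isomorphism.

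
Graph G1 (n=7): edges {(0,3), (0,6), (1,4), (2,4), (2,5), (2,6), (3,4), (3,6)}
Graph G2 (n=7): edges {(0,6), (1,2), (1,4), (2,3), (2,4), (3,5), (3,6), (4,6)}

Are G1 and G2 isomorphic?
Yes, isomorphic

The graphs are isomorphic.
One valid mapping φ: V(G1) → V(G2): 0→1, 1→5, 2→6, 3→2, 4→3, 5→0, 6→4

Verify φ preserves adjacency — for each edge of G1, its image is an edge of G2:
  (0,3) → (φ(0),φ(3)) = (1,2) ∈ E(G2) ✓
  (0,6) → (φ(0),φ(6)) = (1,4) ∈ E(G2) ✓
  (1,4) → (φ(1),φ(4)) = (3,5) ∈ E(G2) ✓
  (2,4) → (φ(2),φ(4)) = (3,6) ∈ E(G2) ✓
  (2,5) → (φ(2),φ(5)) = (0,6) ∈ E(G2) ✓
  (2,6) → (φ(2),φ(6)) = (4,6) ∈ E(G2) ✓
  (3,4) → (φ(3),φ(4)) = (2,3) ∈ E(G2) ✓
  (3,6) → (φ(3),φ(6)) = (2,4) ∈ E(G2) ✓
All 8 edges of G1 map to edges of G2, and |E(G1)| = |E(G2)| = 8, so φ is a bijection on edges as well as vertices. Hence G1 ≅ G2.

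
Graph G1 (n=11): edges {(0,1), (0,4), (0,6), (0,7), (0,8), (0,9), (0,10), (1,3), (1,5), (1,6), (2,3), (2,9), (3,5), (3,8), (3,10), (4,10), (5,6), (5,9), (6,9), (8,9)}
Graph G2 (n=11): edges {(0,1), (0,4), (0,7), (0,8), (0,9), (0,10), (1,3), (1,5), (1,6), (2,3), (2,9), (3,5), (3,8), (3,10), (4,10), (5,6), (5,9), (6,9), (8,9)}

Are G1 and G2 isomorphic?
No, not isomorphic

The graphs are NOT isomorphic.

Counting edges: G1 has 20 edge(s); G2 has 19 edge(s).
Edge count is an isomorphism invariant (a bijection on vertices induces a bijection on edges), so differing edge counts rule out isomorphism.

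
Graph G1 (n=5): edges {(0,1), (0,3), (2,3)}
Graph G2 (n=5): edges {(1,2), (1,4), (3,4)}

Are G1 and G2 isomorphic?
Yes, isomorphic

The graphs are isomorphic.
One valid mapping φ: V(G1) → V(G2): 0→4, 1→3, 2→2, 3→1, 4→0

Verify φ preserves adjacency — for each edge of G1, its image is an edge of G2:
  (0,1) → (φ(0),φ(1)) = (3,4) ∈ E(G2) ✓
  (0,3) → (φ(0),φ(3)) = (1,4) ∈ E(G2) ✓
  (2,3) → (φ(2),φ(3)) = (1,2) ∈ E(G2) ✓
All 3 edges of G1 map to edges of G2, and |E(G1)| = |E(G2)| = 3, so φ is a bijection on edges as well as vertices. Hence G1 ≅ G2.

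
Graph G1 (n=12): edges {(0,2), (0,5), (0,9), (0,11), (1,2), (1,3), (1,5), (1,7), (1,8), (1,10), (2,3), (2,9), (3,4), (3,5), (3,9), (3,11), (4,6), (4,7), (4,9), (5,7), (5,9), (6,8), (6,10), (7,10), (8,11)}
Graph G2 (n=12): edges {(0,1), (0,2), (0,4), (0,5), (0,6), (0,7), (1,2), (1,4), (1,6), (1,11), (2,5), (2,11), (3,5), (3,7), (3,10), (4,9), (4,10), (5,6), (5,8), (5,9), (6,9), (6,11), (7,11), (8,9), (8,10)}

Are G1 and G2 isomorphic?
Yes, isomorphic

The graphs are isomorphic.
One valid mapping φ: V(G1) → V(G2): 0→11, 1→5, 2→2, 3→0, 4→4, 5→6, 6→10, 7→9, 8→3, 9→1, 10→8, 11→7

Verify φ preserves adjacency — for each edge of G1, its image is an edge of G2:
  (0,2) → (φ(0),φ(2)) = (2,11) ∈ E(G2) ✓
  (0,5) → (φ(0),φ(5)) = (6,11) ∈ E(G2) ✓
  (0,9) → (φ(0),φ(9)) = (1,11) ∈ E(G2) ✓
  (0,11) → (φ(0),φ(11)) = (7,11) ∈ E(G2) ✓
  (1,2) → (φ(1),φ(2)) = (2,5) ∈ E(G2) ✓
  (1,3) → (φ(1),φ(3)) = (0,5) ∈ E(G2) ✓
  (1,5) → (φ(1),φ(5)) = (5,6) ∈ E(G2) ✓
  (1,7) → (φ(1),φ(7)) = (5,9) ∈ E(G2) ✓
  (1,8) → (φ(1),φ(8)) = (3,5) ∈ E(G2) ✓
  (1,10) → (φ(1),φ(10)) = (5,8) ∈ E(G2) ✓
  (2,3) → (φ(2),φ(3)) = (0,2) ∈ E(G2) ✓
  (2,9) → (φ(2),φ(9)) = (1,2) ∈ E(G2) ✓
  (3,4) → (φ(3),φ(4)) = (0,4) ∈ E(G2) ✓
  (3,5) → (φ(3),φ(5)) = (0,6) ∈ E(G2) ✓
  (3,9) → (φ(3),φ(9)) = (0,1) ∈ E(G2) ✓
  (3,11) → (φ(3),φ(11)) = (0,7) ∈ E(G2) ✓
  (4,6) → (φ(4),φ(6)) = (4,10) ∈ E(G2) ✓
  (4,7) → (φ(4),φ(7)) = (4,9) ∈ E(G2) ✓
  (4,9) → (φ(4),φ(9)) = (1,4) ∈ E(G2) ✓
  (5,7) → (φ(5),φ(7)) = (6,9) ∈ E(G2) ✓
  (5,9) → (φ(5),φ(9)) = (1,6) ∈ E(G2) ✓
  (6,8) → (φ(6),φ(8)) = (3,10) ∈ E(G2) ✓
  (6,10) → (φ(6),φ(10)) = (8,10) ∈ E(G2) ✓
  (7,10) → (φ(7),φ(10)) = (8,9) ∈ E(G2) ✓
  (8,11) → (φ(8),φ(11)) = (3,7) ∈ E(G2) ✓
All 25 edges of G1 map to edges of G2, and |E(G1)| = |E(G2)| = 25, so φ is a bijection on edges as well as vertices. Hence G1 ≅ G2.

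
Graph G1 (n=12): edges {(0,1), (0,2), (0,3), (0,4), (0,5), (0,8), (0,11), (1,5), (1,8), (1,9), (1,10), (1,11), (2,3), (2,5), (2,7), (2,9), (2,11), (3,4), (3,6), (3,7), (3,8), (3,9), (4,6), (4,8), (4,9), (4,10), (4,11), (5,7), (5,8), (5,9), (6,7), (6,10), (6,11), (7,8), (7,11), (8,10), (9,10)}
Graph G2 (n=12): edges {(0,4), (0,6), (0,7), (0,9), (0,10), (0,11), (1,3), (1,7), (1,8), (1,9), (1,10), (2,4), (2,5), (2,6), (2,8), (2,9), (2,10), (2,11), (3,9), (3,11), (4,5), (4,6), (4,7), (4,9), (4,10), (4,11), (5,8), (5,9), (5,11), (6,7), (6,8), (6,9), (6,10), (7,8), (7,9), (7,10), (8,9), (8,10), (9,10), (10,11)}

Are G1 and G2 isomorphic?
No, not isomorphic

The graphs are NOT isomorphic.

Degrees in G1: deg(0)=7, deg(1)=6, deg(2)=6, deg(3)=7, deg(4)=7, deg(5)=6, deg(6)=5, deg(7)=6, deg(8)=7, deg(9)=6, deg(10)=5, deg(11)=6.
Sorted degree sequence of G1: [7, 7, 7, 7, 6, 6, 6, 6, 6, 6, 5, 5].
Degrees in G2: deg(0)=6, deg(1)=5, deg(2)=7, deg(3)=3, deg(4)=8, deg(5)=5, deg(6)=7, deg(7)=7, deg(8)=7, deg(9)=10, deg(10)=9, deg(11)=6.
Sorted degree sequence of G2: [10, 9, 8, 7, 7, 7, 7, 6, 6, 5, 5, 3].
The (sorted) degree sequence is an isomorphism invariant, so since G1 and G2 have different degree sequences they cannot be isomorphic.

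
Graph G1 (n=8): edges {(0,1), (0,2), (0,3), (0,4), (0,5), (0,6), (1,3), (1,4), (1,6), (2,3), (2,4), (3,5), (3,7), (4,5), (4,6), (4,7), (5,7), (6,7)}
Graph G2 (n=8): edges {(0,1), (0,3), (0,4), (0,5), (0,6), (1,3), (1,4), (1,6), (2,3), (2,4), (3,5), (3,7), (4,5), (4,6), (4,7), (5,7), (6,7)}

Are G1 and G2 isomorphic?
No, not isomorphic

The graphs are NOT isomorphic.

Counting edges: G1 has 18 edge(s); G2 has 17 edge(s).
Edge count is an isomorphism invariant (a bijection on vertices induces a bijection on edges), so differing edge counts rule out isomorphism.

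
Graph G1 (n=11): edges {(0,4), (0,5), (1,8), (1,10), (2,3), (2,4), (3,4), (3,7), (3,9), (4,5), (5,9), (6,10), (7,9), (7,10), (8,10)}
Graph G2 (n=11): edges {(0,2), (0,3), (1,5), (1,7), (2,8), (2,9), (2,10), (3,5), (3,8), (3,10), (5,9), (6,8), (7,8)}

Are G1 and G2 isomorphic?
No, not isomorphic

The graphs are NOT isomorphic.

Connected components of G1: 1 component(s) with vertex sets [[0, 1, 2, 3, 4, 5, 6, 7, 8, 9, 10]], sizes [11].
Connected components of G2: 2 component(s) with vertex sets [[4], [0, 1, 2, 3, 5, 6, 7, 8, 9, 10]], sizes [1, 10].
The number of connected components (and the multiset of component sizes) is an isomorphism invariant — an isomorphism maps each component of G1 bijectively onto a component of G2. Since G1 has 1 component(s) and G2 has 2, they cannot be isomorphic.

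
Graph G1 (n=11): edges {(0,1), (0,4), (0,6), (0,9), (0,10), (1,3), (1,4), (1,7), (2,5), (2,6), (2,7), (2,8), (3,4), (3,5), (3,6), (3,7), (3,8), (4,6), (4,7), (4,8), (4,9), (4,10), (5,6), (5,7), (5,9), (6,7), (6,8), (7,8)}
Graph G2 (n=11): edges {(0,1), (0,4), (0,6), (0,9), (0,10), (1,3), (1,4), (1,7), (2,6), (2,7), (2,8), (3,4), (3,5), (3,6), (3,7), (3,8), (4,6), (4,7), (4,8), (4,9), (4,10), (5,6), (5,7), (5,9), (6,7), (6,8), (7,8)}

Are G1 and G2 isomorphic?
No, not isomorphic

The graphs are NOT isomorphic.

Counting edges: G1 has 28 edge(s); G2 has 27 edge(s).
Edge count is an isomorphism invariant (a bijection on vertices induces a bijection on edges), so differing edge counts rule out isomorphism.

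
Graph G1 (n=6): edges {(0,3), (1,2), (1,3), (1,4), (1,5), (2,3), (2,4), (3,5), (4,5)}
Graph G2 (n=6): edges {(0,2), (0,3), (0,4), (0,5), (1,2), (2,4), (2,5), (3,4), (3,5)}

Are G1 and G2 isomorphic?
Yes, isomorphic

The graphs are isomorphic.
One valid mapping φ: V(G1) → V(G2): 0→1, 1→0, 2→4, 3→2, 4→3, 5→5

Verify φ preserves adjacency — for each edge of G1, its image is an edge of G2:
  (0,3) → (φ(0),φ(3)) = (1,2) ∈ E(G2) ✓
  (1,2) → (φ(1),φ(2)) = (0,4) ∈ E(G2) ✓
  (1,3) → (φ(1),φ(3)) = (0,2) ∈ E(G2) ✓
  (1,4) → (φ(1),φ(4)) = (0,3) ∈ E(G2) ✓
  (1,5) → (φ(1),φ(5)) = (0,5) ∈ E(G2) ✓
  (2,3) → (φ(2),φ(3)) = (2,4) ∈ E(G2) ✓
  (2,4) → (φ(2),φ(4)) = (3,4) ∈ E(G2) ✓
  (3,5) → (φ(3),φ(5)) = (2,5) ∈ E(G2) ✓
  (4,5) → (φ(4),φ(5)) = (3,5) ∈ E(G2) ✓
All 9 edges of G1 map to edges of G2, and |E(G1)| = |E(G2)| = 9, so φ is a bijection on edges as well as vertices. Hence G1 ≅ G2.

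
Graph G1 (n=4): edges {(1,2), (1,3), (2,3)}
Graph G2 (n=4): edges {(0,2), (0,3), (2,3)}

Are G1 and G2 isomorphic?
Yes, isomorphic

The graphs are isomorphic.
One valid mapping φ: V(G1) → V(G2): 0→1, 1→0, 2→2, 3→3

Verify φ preserves adjacency — for each edge of G1, its image is an edge of G2:
  (1,2) → (φ(1),φ(2)) = (0,2) ∈ E(G2) ✓
  (1,3) → (φ(1),φ(3)) = (0,3) ∈ E(G2) ✓
  (2,3) → (φ(2),φ(3)) = (2,3) ∈ E(G2) ✓
All 3 edges of G1 map to edges of G2, and |E(G1)| = |E(G2)| = 3, so φ is a bijection on edges as well as vertices. Hence G1 ≅ G2.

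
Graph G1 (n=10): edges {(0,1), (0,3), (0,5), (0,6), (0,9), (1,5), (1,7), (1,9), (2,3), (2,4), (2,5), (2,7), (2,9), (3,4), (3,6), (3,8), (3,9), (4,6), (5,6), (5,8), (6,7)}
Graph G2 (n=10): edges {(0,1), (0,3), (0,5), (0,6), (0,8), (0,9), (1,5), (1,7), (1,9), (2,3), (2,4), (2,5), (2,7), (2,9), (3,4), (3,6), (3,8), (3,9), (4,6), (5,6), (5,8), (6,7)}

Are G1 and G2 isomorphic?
No, not isomorphic

The graphs are NOT isomorphic.

Counting edges: G1 has 21 edge(s); G2 has 22 edge(s).
Edge count is an isomorphism invariant (a bijection on vertices induces a bijection on edges), so differing edge counts rule out isomorphism.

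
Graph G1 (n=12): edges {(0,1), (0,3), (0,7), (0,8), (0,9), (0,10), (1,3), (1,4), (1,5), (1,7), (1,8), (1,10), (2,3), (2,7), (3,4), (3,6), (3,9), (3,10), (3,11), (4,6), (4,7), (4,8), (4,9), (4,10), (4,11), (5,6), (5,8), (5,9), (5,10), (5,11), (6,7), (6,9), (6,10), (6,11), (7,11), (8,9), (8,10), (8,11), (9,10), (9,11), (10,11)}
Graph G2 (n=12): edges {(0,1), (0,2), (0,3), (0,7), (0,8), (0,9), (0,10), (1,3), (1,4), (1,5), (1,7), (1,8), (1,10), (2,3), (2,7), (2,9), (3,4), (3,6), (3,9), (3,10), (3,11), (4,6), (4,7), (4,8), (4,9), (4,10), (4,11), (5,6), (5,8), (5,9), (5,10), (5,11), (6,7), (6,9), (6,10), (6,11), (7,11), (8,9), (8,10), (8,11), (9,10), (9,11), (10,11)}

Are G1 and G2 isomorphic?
No, not isomorphic

The graphs are NOT isomorphic.

Counting edges: G1 has 41 edge(s); G2 has 43 edge(s).
Edge count is an isomorphism invariant (a bijection on vertices induces a bijection on edges), so differing edge counts rule out isomorphism.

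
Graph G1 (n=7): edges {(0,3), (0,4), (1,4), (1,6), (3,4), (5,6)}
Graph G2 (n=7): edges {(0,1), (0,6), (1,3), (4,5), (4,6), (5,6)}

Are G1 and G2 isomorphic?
Yes, isomorphic

The graphs are isomorphic.
One valid mapping φ: V(G1) → V(G2): 0→5, 1→0, 2→2, 3→4, 4→6, 5→3, 6→1

Verify φ preserves adjacency — for each edge of G1, its image is an edge of G2:
  (0,3) → (φ(0),φ(3)) = (4,5) ∈ E(G2) ✓
  (0,4) → (φ(0),φ(4)) = (5,6) ∈ E(G2) ✓
  (1,4) → (φ(1),φ(4)) = (0,6) ∈ E(G2) ✓
  (1,6) → (φ(1),φ(6)) = (0,1) ∈ E(G2) ✓
  (3,4) → (φ(3),φ(4)) = (4,6) ∈ E(G2) ✓
  (5,6) → (φ(5),φ(6)) = (1,3) ∈ E(G2) ✓
All 6 edges of G1 map to edges of G2, and |E(G1)| = |E(G2)| = 6, so φ is a bijection on edges as well as vertices. Hence G1 ≅ G2.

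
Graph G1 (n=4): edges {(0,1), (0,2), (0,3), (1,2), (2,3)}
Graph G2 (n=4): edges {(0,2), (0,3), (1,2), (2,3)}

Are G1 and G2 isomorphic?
No, not isomorphic

The graphs are NOT isomorphic.

Counting edges: G1 has 5 edge(s); G2 has 4 edge(s).
Edge count is an isomorphism invariant (a bijection on vertices induces a bijection on edges), so differing edge counts rule out isomorphism.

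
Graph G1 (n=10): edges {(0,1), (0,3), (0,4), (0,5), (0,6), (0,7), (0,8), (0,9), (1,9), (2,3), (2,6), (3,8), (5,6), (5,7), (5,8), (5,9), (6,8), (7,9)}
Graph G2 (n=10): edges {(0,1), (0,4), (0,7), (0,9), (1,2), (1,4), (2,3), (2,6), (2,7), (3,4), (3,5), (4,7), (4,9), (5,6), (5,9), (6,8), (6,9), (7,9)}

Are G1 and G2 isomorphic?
No, not isomorphic

The graphs are NOT isomorphic.

Degrees in G1: deg(0)=8, deg(1)=2, deg(2)=2, deg(3)=3, deg(4)=1, deg(5)=5, deg(6)=4, deg(7)=3, deg(8)=4, deg(9)=4.
Sorted degree sequence of G1: [8, 5, 4, 4, 4, 3, 3, 2, 2, 1].
Degrees in G2: deg(0)=4, deg(1)=3, deg(2)=4, deg(3)=3, deg(4)=5, deg(5)=3, deg(6)=4, deg(7)=4, deg(8)=1, deg(9)=5.
Sorted degree sequence of G2: [5, 5, 4, 4, 4, 4, 3, 3, 3, 1].
The (sorted) degree sequence is an isomorphism invariant, so since G1 and G2 have different degree sequences they cannot be isomorphic.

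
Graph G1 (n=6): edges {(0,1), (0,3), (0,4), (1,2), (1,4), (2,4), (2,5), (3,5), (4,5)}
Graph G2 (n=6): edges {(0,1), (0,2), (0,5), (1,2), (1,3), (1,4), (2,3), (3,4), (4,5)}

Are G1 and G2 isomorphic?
Yes, isomorphic

The graphs are isomorphic.
One valid mapping φ: V(G1) → V(G2): 0→4, 1→3, 2→2, 3→5, 4→1, 5→0

Verify φ preserves adjacency — for each edge of G1, its image is an edge of G2:
  (0,1) → (φ(0),φ(1)) = (3,4) ∈ E(G2) ✓
  (0,3) → (φ(0),φ(3)) = (4,5) ∈ E(G2) ✓
  (0,4) → (φ(0),φ(4)) = (1,4) ∈ E(G2) ✓
  (1,2) → (φ(1),φ(2)) = (2,3) ∈ E(G2) ✓
  (1,4) → (φ(1),φ(4)) = (1,3) ∈ E(G2) ✓
  (2,4) → (φ(2),φ(4)) = (1,2) ∈ E(G2) ✓
  (2,5) → (φ(2),φ(5)) = (0,2) ∈ E(G2) ✓
  (3,5) → (φ(3),φ(5)) = (0,5) ∈ E(G2) ✓
  (4,5) → (φ(4),φ(5)) = (0,1) ∈ E(G2) ✓
All 9 edges of G1 map to edges of G2, and |E(G1)| = |E(G2)| = 9, so φ is a bijection on edges as well as vertices. Hence G1 ≅ G2.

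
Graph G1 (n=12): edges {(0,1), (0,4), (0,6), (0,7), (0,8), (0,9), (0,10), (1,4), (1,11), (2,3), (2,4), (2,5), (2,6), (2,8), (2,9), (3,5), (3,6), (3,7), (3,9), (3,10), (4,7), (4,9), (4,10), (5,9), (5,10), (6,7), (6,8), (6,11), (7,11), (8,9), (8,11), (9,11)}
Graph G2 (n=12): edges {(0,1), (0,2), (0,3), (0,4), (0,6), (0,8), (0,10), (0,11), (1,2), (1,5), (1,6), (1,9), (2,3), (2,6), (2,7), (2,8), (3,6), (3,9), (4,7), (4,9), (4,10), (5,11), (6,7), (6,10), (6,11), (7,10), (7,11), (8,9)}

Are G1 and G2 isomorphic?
No, not isomorphic

The graphs are NOT isomorphic.

Counting triangles (3-cliques): G1 has 20, G2 has 15.
Triangle count is an isomorphism invariant, so differing triangle counts rule out isomorphism.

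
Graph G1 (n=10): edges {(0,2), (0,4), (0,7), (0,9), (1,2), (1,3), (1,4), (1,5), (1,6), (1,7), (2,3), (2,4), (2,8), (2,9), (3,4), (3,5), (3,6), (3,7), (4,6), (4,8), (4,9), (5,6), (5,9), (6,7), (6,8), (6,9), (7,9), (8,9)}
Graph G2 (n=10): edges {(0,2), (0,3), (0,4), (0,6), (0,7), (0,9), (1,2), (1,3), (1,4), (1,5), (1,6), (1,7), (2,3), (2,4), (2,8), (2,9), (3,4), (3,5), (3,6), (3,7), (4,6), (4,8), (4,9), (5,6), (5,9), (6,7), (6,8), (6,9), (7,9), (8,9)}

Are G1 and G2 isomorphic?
No, not isomorphic

The graphs are NOT isomorphic.

Counting edges: G1 has 28 edge(s); G2 has 30 edge(s).
Edge count is an isomorphism invariant (a bijection on vertices induces a bijection on edges), so differing edge counts rule out isomorphism.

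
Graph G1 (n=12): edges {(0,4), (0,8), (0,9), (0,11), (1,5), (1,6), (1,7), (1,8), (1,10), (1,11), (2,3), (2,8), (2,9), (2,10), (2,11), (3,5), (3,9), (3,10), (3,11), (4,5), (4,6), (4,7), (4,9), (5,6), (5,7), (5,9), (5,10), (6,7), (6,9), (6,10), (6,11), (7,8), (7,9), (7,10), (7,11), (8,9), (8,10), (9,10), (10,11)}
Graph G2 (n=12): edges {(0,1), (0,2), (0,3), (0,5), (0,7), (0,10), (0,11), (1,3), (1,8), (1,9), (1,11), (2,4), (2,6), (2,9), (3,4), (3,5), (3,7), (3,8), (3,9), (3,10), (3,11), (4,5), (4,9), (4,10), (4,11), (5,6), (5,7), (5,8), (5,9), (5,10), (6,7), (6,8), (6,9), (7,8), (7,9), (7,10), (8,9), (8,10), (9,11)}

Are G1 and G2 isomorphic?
Yes, isomorphic

The graphs are isomorphic.
One valid mapping φ: V(G1) → V(G2): 0→2, 1→10, 2→11, 3→1, 4→6, 5→8, 6→7, 7→5, 8→4, 9→9, 10→3, 11→0

Verify φ preserves adjacency — for each edge of G1, its image is an edge of G2:
  (0,4) → (φ(0),φ(4)) = (2,6) ∈ E(G2) ✓
  (0,8) → (φ(0),φ(8)) = (2,4) ∈ E(G2) ✓
  (0,9) → (φ(0),φ(9)) = (2,9) ∈ E(G2) ✓
  (0,11) → (φ(0),φ(11)) = (0,2) ∈ E(G2) ✓
  (1,5) → (φ(1),φ(5)) = (8,10) ∈ E(G2) ✓
  (1,6) → (φ(1),φ(6)) = (7,10) ∈ E(G2) ✓
  (1,7) → (φ(1),φ(7)) = (5,10) ∈ E(G2) ✓
  (1,8) → (φ(1),φ(8)) = (4,10) ∈ E(G2) ✓
  (1,10) → (φ(1),φ(10)) = (3,10) ∈ E(G2) ✓
  (1,11) → (φ(1),φ(11)) = (0,10) ∈ E(G2) ✓
  (2,3) → (φ(2),φ(3)) = (1,11) ∈ E(G2) ✓
  (2,8) → (φ(2),φ(8)) = (4,11) ∈ E(G2) ✓
  (2,9) → (φ(2),φ(9)) = (9,11) ∈ E(G2) ✓
  (2,10) → (φ(2),φ(10)) = (3,11) ∈ E(G2) ✓
  (2,11) → (φ(2),φ(11)) = (0,11) ∈ E(G2) ✓
  (3,5) → (φ(3),φ(5)) = (1,8) ∈ E(G2) ✓
  (3,9) → (φ(3),φ(9)) = (1,9) ∈ E(G2) ✓
  (3,10) → (φ(3),φ(10)) = (1,3) ∈ E(G2) ✓
  (3,11) → (φ(3),φ(11)) = (0,1) ∈ E(G2) ✓
  (4,5) → (φ(4),φ(5)) = (6,8) ∈ E(G2) ✓
  (4,6) → (φ(4),φ(6)) = (6,7) ∈ E(G2) ✓
  (4,7) → (φ(4),φ(7)) = (5,6) ∈ E(G2) ✓
  (4,9) → (φ(4),φ(9)) = (6,9) ∈ E(G2) ✓
  (5,6) → (φ(5),φ(6)) = (7,8) ∈ E(G2) ✓
  (5,7) → (φ(5),φ(7)) = (5,8) ∈ E(G2) ✓
  (5,9) → (φ(5),φ(9)) = (8,9) ∈ E(G2) ✓
  (5,10) → (φ(5),φ(10)) = (3,8) ∈ E(G2) ✓
  (6,7) → (φ(6),φ(7)) = (5,7) ∈ E(G2) ✓
  (6,9) → (φ(6),φ(9)) = (7,9) ∈ E(G2) ✓
  (6,10) → (φ(6),φ(10)) = (3,7) ∈ E(G2) ✓
  (6,11) → (φ(6),φ(11)) = (0,7) ∈ E(G2) ✓
  (7,8) → (φ(7),φ(8)) = (4,5) ∈ E(G2) ✓
  (7,9) → (φ(7),φ(9)) = (5,9) ∈ E(G2) ✓
  (7,10) → (φ(7),φ(10)) = (3,5) ∈ E(G2) ✓
  (7,11) → (φ(7),φ(11)) = (0,5) ∈ E(G2) ✓
  (8,9) → (φ(8),φ(9)) = (4,9) ∈ E(G2) ✓
  (8,10) → (φ(8),φ(10)) = (3,4) ∈ E(G2) ✓
  (9,10) → (φ(9),φ(10)) = (3,9) ∈ E(G2) ✓
  (10,11) → (φ(10),φ(11)) = (0,3) ∈ E(G2) ✓
All 39 edges of G1 map to edges of G2, and |E(G1)| = |E(G2)| = 39, so φ is a bijection on edges as well as vertices. Hence G1 ≅ G2.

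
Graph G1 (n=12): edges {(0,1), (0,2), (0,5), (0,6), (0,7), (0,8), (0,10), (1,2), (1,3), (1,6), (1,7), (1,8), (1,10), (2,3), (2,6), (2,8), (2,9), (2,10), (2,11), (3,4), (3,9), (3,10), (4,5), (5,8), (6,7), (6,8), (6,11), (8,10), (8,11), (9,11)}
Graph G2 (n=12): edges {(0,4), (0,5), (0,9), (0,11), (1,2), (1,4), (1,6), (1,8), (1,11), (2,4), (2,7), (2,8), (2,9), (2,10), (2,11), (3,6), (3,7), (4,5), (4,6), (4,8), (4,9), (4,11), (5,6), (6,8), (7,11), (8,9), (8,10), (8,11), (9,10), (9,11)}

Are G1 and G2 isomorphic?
Yes, isomorphic

The graphs are isomorphic.
One valid mapping φ: V(G1) → V(G2): 0→2, 1→8, 2→4, 3→6, 4→3, 5→7, 6→9, 7→10, 8→11, 9→5, 10→1, 11→0

Verify φ preserves adjacency — for each edge of G1, its image is an edge of G2:
  (0,1) → (φ(0),φ(1)) = (2,8) ∈ E(G2) ✓
  (0,2) → (φ(0),φ(2)) = (2,4) ∈ E(G2) ✓
  (0,5) → (φ(0),φ(5)) = (2,7) ∈ E(G2) ✓
  (0,6) → (φ(0),φ(6)) = (2,9) ∈ E(G2) ✓
  (0,7) → (φ(0),φ(7)) = (2,10) ∈ E(G2) ✓
  (0,8) → (φ(0),φ(8)) = (2,11) ∈ E(G2) ✓
  (0,10) → (φ(0),φ(10)) = (1,2) ∈ E(G2) ✓
  (1,2) → (φ(1),φ(2)) = (4,8) ∈ E(G2) ✓
  (1,3) → (φ(1),φ(3)) = (6,8) ∈ E(G2) ✓
  (1,6) → (φ(1),φ(6)) = (8,9) ∈ E(G2) ✓
  (1,7) → (φ(1),φ(7)) = (8,10) ∈ E(G2) ✓
  (1,8) → (φ(1),φ(8)) = (8,11) ∈ E(G2) ✓
  (1,10) → (φ(1),φ(10)) = (1,8) ∈ E(G2) ✓
  (2,3) → (φ(2),φ(3)) = (4,6) ∈ E(G2) ✓
  (2,6) → (φ(2),φ(6)) = (4,9) ∈ E(G2) ✓
  (2,8) → (φ(2),φ(8)) = (4,11) ∈ E(G2) ✓
  (2,9) → (φ(2),φ(9)) = (4,5) ∈ E(G2) ✓
  (2,10) → (φ(2),φ(10)) = (1,4) ∈ E(G2) ✓
  (2,11) → (φ(2),φ(11)) = (0,4) ∈ E(G2) ✓
  (3,4) → (φ(3),φ(4)) = (3,6) ∈ E(G2) ✓
  (3,9) → (φ(3),φ(9)) = (5,6) ∈ E(G2) ✓
  (3,10) → (φ(3),φ(10)) = (1,6) ∈ E(G2) ✓
  (4,5) → (φ(4),φ(5)) = (3,7) ∈ E(G2) ✓
  (5,8) → (φ(5),φ(8)) = (7,11) ∈ E(G2) ✓
  (6,7) → (φ(6),φ(7)) = (9,10) ∈ E(G2) ✓
  (6,8) → (φ(6),φ(8)) = (9,11) ∈ E(G2) ✓
  (6,11) → (φ(6),φ(11)) = (0,9) ∈ E(G2) ✓
  (8,10) → (φ(8),φ(10)) = (1,11) ∈ E(G2) ✓
  (8,11) → (φ(8),φ(11)) = (0,11) ∈ E(G2) ✓
  (9,11) → (φ(9),φ(11)) = (0,5) ∈ E(G2) ✓
All 30 edges of G1 map to edges of G2, and |E(G1)| = |E(G2)| = 30, so φ is a bijection on edges as well as vertices. Hence G1 ≅ G2.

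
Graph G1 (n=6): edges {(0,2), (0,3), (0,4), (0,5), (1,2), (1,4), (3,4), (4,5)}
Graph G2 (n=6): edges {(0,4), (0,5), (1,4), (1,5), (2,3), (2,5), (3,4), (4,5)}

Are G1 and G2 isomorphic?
Yes, isomorphic

The graphs are isomorphic.
One valid mapping φ: V(G1) → V(G2): 0→5, 1→3, 2→2, 3→1, 4→4, 5→0

Verify φ preserves adjacency — for each edge of G1, its image is an edge of G2:
  (0,2) → (φ(0),φ(2)) = (2,5) ∈ E(G2) ✓
  (0,3) → (φ(0),φ(3)) = (1,5) ∈ E(G2) ✓
  (0,4) → (φ(0),φ(4)) = (4,5) ∈ E(G2) ✓
  (0,5) → (φ(0),φ(5)) = (0,5) ∈ E(G2) ✓
  (1,2) → (φ(1),φ(2)) = (2,3) ∈ E(G2) ✓
  (1,4) → (φ(1),φ(4)) = (3,4) ∈ E(G2) ✓
  (3,4) → (φ(3),φ(4)) = (1,4) ∈ E(G2) ✓
  (4,5) → (φ(4),φ(5)) = (0,4) ∈ E(G2) ✓
All 8 edges of G1 map to edges of G2, and |E(G1)| = |E(G2)| = 8, so φ is a bijection on edges as well as vertices. Hence G1 ≅ G2.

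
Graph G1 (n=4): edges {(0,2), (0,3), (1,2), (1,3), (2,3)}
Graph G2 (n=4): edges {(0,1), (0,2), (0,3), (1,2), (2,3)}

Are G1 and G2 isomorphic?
Yes, isomorphic

The graphs are isomorphic.
One valid mapping φ: V(G1) → V(G2): 0→1, 1→3, 2→0, 3→2

Verify φ preserves adjacency — for each edge of G1, its image is an edge of G2:
  (0,2) → (φ(0),φ(2)) = (0,1) ∈ E(G2) ✓
  (0,3) → (φ(0),φ(3)) = (1,2) ∈ E(G2) ✓
  (1,2) → (φ(1),φ(2)) = (0,3) ∈ E(G2) ✓
  (1,3) → (φ(1),φ(3)) = (2,3) ∈ E(G2) ✓
  (2,3) → (φ(2),φ(3)) = (0,2) ∈ E(G2) ✓
All 5 edges of G1 map to edges of G2, and |E(G1)| = |E(G2)| = 5, so φ is a bijection on edges as well as vertices. Hence G1 ≅ G2.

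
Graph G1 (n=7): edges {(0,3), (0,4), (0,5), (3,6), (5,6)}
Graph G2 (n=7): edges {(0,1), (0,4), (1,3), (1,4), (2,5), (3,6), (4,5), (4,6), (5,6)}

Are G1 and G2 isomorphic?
No, not isomorphic

The graphs are NOT isomorphic.

Counting triangles (3-cliques): G1 has 0, G2 has 2.
Triangle count is an isomorphism invariant, so differing triangle counts rule out isomorphism.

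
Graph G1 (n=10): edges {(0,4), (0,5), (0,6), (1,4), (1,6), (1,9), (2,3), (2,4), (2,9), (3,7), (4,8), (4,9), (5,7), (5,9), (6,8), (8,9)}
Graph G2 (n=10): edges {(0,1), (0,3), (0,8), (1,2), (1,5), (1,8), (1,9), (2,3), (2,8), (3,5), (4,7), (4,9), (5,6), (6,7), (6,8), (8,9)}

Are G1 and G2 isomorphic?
Yes, isomorphic

The graphs are isomorphic.
One valid mapping φ: V(G1) → V(G2): 0→5, 1→2, 2→9, 3→4, 4→1, 5→6, 6→3, 7→7, 8→0, 9→8

Verify φ preserves adjacency — for each edge of G1, its image is an edge of G2:
  (0,4) → (φ(0),φ(4)) = (1,5) ∈ E(G2) ✓
  (0,5) → (φ(0),φ(5)) = (5,6) ∈ E(G2) ✓
  (0,6) → (φ(0),φ(6)) = (3,5) ∈ E(G2) ✓
  (1,4) → (φ(1),φ(4)) = (1,2) ∈ E(G2) ✓
  (1,6) → (φ(1),φ(6)) = (2,3) ∈ E(G2) ✓
  (1,9) → (φ(1),φ(9)) = (2,8) ∈ E(G2) ✓
  (2,3) → (φ(2),φ(3)) = (4,9) ∈ E(G2) ✓
  (2,4) → (φ(2),φ(4)) = (1,9) ∈ E(G2) ✓
  (2,9) → (φ(2),φ(9)) = (8,9) ∈ E(G2) ✓
  (3,7) → (φ(3),φ(7)) = (4,7) ∈ E(G2) ✓
  (4,8) → (φ(4),φ(8)) = (0,1) ∈ E(G2) ✓
  (4,9) → (φ(4),φ(9)) = (1,8) ∈ E(G2) ✓
  (5,7) → (φ(5),φ(7)) = (6,7) ∈ E(G2) ✓
  (5,9) → (φ(5),φ(9)) = (6,8) ∈ E(G2) ✓
  (6,8) → (φ(6),φ(8)) = (0,3) ∈ E(G2) ✓
  (8,9) → (φ(8),φ(9)) = (0,8) ∈ E(G2) ✓
All 16 edges of G1 map to edges of G2, and |E(G1)| = |E(G2)| = 16, so φ is a bijection on edges as well as vertices. Hence G1 ≅ G2.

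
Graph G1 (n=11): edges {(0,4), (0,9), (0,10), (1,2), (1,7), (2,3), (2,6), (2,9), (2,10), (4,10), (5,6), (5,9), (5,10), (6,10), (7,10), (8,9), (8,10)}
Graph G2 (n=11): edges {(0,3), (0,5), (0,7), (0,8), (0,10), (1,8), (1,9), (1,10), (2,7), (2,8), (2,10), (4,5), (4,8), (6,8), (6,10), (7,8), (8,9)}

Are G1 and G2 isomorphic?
Yes, isomorphic

The graphs are isomorphic.
One valid mapping φ: V(G1) → V(G2): 0→1, 1→5, 2→0, 3→3, 4→9, 5→2, 6→7, 7→4, 8→6, 9→10, 10→8

Verify φ preserves adjacency — for each edge of G1, its image is an edge of G2:
  (0,4) → (φ(0),φ(4)) = (1,9) ∈ E(G2) ✓
  (0,9) → (φ(0),φ(9)) = (1,10) ∈ E(G2) ✓
  (0,10) → (φ(0),φ(10)) = (1,8) ∈ E(G2) ✓
  (1,2) → (φ(1),φ(2)) = (0,5) ∈ E(G2) ✓
  (1,7) → (φ(1),φ(7)) = (4,5) ∈ E(G2) ✓
  (2,3) → (φ(2),φ(3)) = (0,3) ∈ E(G2) ✓
  (2,6) → (φ(2),φ(6)) = (0,7) ∈ E(G2) ✓
  (2,9) → (φ(2),φ(9)) = (0,10) ∈ E(G2) ✓
  (2,10) → (φ(2),φ(10)) = (0,8) ∈ E(G2) ✓
  (4,10) → (φ(4),φ(10)) = (8,9) ∈ E(G2) ✓
  (5,6) → (φ(5),φ(6)) = (2,7) ∈ E(G2) ✓
  (5,9) → (φ(5),φ(9)) = (2,10) ∈ E(G2) ✓
  (5,10) → (φ(5),φ(10)) = (2,8) ∈ E(G2) ✓
  (6,10) → (φ(6),φ(10)) = (7,8) ∈ E(G2) ✓
  (7,10) → (φ(7),φ(10)) = (4,8) ∈ E(G2) ✓
  (8,9) → (φ(8),φ(9)) = (6,10) ∈ E(G2) ✓
  (8,10) → (φ(8),φ(10)) = (6,8) ∈ E(G2) ✓
All 17 edges of G1 map to edges of G2, and |E(G1)| = |E(G2)| = 17, so φ is a bijection on edges as well as vertices. Hence G1 ≅ G2.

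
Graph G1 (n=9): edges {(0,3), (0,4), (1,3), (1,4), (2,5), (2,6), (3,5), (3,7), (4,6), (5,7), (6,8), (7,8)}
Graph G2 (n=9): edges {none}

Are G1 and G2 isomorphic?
No, not isomorphic

The graphs are NOT isomorphic.

Connected components of G1: 1 component(s) with vertex sets [[0, 1, 2, 3, 4, 5, 6, 7, 8]], sizes [9].
Connected components of G2: 9 component(s) with vertex sets [[0], [1], [2], [3], [4], [5], [6], [7], [8]], sizes [1, 1, 1, 1, 1, 1, 1, 1, 1].
The number of connected components (and the multiset of component sizes) is an isomorphism invariant — an isomorphism maps each component of G1 bijectively onto a component of G2. Since G1 has 1 component(s) and G2 has 9, they cannot be isomorphic.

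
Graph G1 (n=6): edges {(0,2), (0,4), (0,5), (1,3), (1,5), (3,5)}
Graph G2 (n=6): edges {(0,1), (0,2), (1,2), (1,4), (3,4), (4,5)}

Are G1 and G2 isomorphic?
Yes, isomorphic

The graphs are isomorphic.
One valid mapping φ: V(G1) → V(G2): 0→4, 1→2, 2→3, 3→0, 4→5, 5→1

Verify φ preserves adjacency — for each edge of G1, its image is an edge of G2:
  (0,2) → (φ(0),φ(2)) = (3,4) ∈ E(G2) ✓
  (0,4) → (φ(0),φ(4)) = (4,5) ∈ E(G2) ✓
  (0,5) → (φ(0),φ(5)) = (1,4) ∈ E(G2) ✓
  (1,3) → (φ(1),φ(3)) = (0,2) ∈ E(G2) ✓
  (1,5) → (φ(1),φ(5)) = (1,2) ∈ E(G2) ✓
  (3,5) → (φ(3),φ(5)) = (0,1) ∈ E(G2) ✓
All 6 edges of G1 map to edges of G2, and |E(G1)| = |E(G2)| = 6, so φ is a bijection on edges as well as vertices. Hence G1 ≅ G2.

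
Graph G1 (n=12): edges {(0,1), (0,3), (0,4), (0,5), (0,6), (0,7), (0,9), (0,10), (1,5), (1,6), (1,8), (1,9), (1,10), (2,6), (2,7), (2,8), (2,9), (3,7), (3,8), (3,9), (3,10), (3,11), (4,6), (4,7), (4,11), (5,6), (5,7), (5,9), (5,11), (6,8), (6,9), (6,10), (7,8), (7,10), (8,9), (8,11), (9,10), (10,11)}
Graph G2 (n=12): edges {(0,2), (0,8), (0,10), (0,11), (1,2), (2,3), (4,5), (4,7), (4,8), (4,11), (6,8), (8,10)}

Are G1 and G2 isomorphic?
No, not isomorphic

The graphs are NOT isomorphic.

Connected components of G1: 1 component(s) with vertex sets [[0, 1, 2, 3, 4, 5, 6, 7, 8, 9, 10, 11]], sizes [12].
Connected components of G2: 2 component(s) with vertex sets [[9], [0, 1, 2, 3, 4, 5, 6, 7, 8, 10, 11]], sizes [1, 11].
The number of connected components (and the multiset of component sizes) is an isomorphism invariant — an isomorphism maps each component of G1 bijectively onto a component of G2. Since G1 has 1 component(s) and G2 has 2, they cannot be isomorphic.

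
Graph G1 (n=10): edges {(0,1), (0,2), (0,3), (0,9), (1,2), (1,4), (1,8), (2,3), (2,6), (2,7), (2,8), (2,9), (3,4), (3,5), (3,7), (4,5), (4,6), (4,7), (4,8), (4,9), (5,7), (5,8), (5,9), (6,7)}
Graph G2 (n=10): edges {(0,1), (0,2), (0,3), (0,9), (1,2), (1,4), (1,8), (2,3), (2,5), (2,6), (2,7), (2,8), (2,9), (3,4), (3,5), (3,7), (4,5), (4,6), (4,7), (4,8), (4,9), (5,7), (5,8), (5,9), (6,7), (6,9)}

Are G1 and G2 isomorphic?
No, not isomorphic

The graphs are NOT isomorphic.

Counting edges: G1 has 24 edge(s); G2 has 26 edge(s).
Edge count is an isomorphism invariant (a bijection on vertices induces a bijection on edges), so differing edge counts rule out isomorphism.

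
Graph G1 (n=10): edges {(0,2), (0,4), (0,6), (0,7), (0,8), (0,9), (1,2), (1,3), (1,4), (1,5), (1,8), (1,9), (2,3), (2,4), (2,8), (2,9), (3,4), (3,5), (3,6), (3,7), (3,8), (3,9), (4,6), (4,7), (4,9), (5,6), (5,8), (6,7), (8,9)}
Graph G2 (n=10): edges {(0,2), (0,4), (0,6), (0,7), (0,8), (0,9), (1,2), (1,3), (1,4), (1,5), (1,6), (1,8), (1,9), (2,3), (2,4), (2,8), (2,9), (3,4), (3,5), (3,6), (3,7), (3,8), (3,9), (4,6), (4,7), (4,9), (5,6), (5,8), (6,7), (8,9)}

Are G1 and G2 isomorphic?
No, not isomorphic

The graphs are NOT isomorphic.

Counting edges: G1 has 29 edge(s); G2 has 30 edge(s).
Edge count is an isomorphism invariant (a bijection on vertices induces a bijection on edges), so differing edge counts rule out isomorphism.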